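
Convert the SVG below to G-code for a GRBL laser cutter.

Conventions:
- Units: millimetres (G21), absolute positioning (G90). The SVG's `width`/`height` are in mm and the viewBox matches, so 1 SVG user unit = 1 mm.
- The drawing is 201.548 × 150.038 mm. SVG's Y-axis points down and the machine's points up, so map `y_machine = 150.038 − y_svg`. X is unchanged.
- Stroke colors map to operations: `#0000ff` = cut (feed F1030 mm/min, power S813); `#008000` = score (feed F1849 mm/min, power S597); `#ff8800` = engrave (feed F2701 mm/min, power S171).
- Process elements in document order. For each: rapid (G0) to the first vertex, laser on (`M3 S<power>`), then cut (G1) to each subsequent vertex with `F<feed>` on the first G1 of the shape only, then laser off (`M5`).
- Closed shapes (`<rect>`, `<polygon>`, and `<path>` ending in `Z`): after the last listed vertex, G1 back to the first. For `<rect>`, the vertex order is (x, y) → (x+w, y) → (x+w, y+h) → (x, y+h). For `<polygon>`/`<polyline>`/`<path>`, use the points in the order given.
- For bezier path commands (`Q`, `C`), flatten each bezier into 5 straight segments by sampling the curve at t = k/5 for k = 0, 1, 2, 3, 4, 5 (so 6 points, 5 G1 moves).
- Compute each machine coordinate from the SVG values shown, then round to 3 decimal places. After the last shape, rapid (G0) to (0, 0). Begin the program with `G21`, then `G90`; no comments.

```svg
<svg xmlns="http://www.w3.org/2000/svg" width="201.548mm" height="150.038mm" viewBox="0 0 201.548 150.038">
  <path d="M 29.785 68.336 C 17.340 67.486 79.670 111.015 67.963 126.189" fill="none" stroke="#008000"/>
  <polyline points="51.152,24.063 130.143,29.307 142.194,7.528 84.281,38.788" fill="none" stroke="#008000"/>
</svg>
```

G21
G90
G0 X29.785 Y81.702
M3 S597
G1 X30.101 Y77.468 F1849
G1 X41.219 Y66.075
G1 X55.998 Y51.013
G1 X67.293 Y35.774
G1 X67.963 Y23.849
M5
G0 X51.152 Y125.975
M3 S597
G1 X130.143 Y120.731 F1849
G1 X142.194 Y142.510
G1 X84.281 Y111.250
M5
G0 X0.000 Y0.000

Since the viewBox matches the mm dimensions, user units are millimetres directly. The only transform is the Y-flip y_m = 150.038 − y_svg.

Shape 1 is a cubic bezier drawn with `<path>`. Its stroke #008000 means score at S597, F1849. After flipping Y the toolpath is (29.785,81.702) → (30.101,77.468) → (41.219,66.075) → (55.998,51.013) → (67.293,35.774) → (67.963,23.849).

Shape 2 is a open polyline drawn with `<polyline>`. Its stroke #008000 means score at S597, F1849. After flipping Y the toolpath is (51.152,125.975) → (130.143,120.731) → (142.194,142.510) → (84.281,111.250).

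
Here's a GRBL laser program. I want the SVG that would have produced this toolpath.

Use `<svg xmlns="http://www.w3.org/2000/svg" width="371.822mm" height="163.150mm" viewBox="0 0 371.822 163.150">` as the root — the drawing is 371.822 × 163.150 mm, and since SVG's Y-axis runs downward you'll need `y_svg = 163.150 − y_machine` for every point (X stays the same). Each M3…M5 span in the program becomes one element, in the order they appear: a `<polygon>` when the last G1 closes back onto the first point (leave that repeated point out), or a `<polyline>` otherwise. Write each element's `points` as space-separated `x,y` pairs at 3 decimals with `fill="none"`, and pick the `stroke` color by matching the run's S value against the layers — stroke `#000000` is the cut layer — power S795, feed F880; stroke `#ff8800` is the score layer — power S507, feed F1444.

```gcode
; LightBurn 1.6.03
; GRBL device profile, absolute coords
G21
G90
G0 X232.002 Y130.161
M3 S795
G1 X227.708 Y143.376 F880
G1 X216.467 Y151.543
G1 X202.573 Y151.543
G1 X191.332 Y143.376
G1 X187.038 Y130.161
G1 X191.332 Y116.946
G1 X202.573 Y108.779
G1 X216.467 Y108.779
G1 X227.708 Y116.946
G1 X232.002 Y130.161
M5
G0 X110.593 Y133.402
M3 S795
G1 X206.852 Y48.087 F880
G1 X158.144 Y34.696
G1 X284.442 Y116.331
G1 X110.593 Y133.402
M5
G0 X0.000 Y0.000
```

Machine Y-up, SVG Y-down with viewBox height 163.150, so y_svg = 163.150 − y_machine; X carries over. Every run uses S795, so all elements get stroke `#000000` (cut).

Run 1: The run returns to its start, so emit a `<polygon>` with points (Y-flipped): 232.002,32.989 227.708,19.774 216.467,11.607 202.573,11.607 191.332,19.774 187.038,32.989 191.332,46.204 202.573,54.371 216.467,54.371 227.708,46.204.

Run 2: The run returns to its start, so emit a `<polygon>` with points (Y-flipped): 110.593,29.748 206.852,115.063 158.144,128.454 284.442,46.819.

<svg xmlns="http://www.w3.org/2000/svg" width="371.822mm" height="163.150mm" viewBox="0 0 371.822 163.150">
  <polygon points="232.002,32.989 227.708,19.774 216.467,11.607 202.573,11.607 191.332,19.774 187.038,32.989 191.332,46.204 202.573,54.371 216.467,54.371 227.708,46.204" fill="none" stroke="#000000"/>
  <polygon points="110.593,29.748 206.852,115.063 158.144,128.454 284.442,46.819" fill="none" stroke="#000000"/>
</svg>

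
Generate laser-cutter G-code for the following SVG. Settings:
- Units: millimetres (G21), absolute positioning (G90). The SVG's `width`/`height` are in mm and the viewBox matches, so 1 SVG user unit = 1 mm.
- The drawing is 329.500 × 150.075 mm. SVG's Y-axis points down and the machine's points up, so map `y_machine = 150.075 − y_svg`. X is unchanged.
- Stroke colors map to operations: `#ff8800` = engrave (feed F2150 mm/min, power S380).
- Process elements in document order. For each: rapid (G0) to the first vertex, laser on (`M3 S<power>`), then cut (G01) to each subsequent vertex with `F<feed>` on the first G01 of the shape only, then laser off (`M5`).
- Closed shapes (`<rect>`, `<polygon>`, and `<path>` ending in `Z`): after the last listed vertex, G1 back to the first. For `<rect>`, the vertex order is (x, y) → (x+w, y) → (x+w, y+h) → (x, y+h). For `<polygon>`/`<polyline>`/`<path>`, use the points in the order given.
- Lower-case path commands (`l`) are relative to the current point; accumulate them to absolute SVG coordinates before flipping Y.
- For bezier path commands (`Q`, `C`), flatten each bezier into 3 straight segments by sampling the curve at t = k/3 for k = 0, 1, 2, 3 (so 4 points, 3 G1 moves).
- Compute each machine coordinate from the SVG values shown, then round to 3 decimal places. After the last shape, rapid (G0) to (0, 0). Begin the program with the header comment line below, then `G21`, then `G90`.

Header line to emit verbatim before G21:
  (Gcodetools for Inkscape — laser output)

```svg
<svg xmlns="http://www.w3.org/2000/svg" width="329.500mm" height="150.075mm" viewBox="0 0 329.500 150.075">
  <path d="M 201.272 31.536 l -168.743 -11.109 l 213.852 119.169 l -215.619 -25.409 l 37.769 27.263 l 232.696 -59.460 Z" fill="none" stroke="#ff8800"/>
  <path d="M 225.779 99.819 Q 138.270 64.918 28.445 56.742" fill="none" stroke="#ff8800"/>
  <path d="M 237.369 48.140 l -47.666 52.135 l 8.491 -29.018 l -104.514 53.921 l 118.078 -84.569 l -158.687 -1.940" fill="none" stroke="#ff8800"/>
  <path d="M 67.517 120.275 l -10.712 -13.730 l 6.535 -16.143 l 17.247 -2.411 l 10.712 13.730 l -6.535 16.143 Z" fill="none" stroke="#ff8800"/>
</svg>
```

(Gcodetools for Inkscape — laser output)
G21
G90
G0 X201.272 Y118.539
M3 S380
G01 X32.529 Y129.648 F2150
G01 X246.381 Y10.479
G01 X30.762 Y35.888
G01 X68.531 Y8.625
G01 X301.227 Y68.085
G01 X201.272 Y118.539
M5
G0 X225.779 Y50.256
M3 S380
G01 X164.960 Y70.554 F2150
G01 X99.182 Y84.913
G01 X28.445 Y93.333
M5
G0 X237.369 Y101.935
M3 S380
G01 X189.703 Y49.800 F2150
G01 X198.194 Y78.818
G01 X93.680 Y24.897
G01 X211.758 Y109.466
G01 X53.071 Y111.406
M5
G0 X67.517 Y29.800
M3 S380
G01 X56.805 Y43.530 F2150
G01 X63.340 Y59.673
G01 X80.587 Y62.084
G01 X91.299 Y48.354
G01 X84.764 Y32.211
G01 X67.517 Y29.800
M5
G0 X0.000 Y0.000

Since the viewBox matches the mm dimensions, user units are millimetres directly. The only transform is the Y-flip y_m = 150.075 − y_svg.

Shape 1 is a closed polygon drawn with `<path>`. Its stroke #ff8800 means engrave at S380, F2150. After flipping Y the toolpath is (201.272,118.539) → (32.529,129.648) → (246.381,10.479) → (30.762,35.888) → (68.531,8.625) → (301.227,68.085) → (201.272,118.539), returning to the start.

Shape 2 is a quadratic bezier drawn with `<path>`. Its stroke #ff8800 means engrave at S380, F2150. After flipping Y the toolpath is (225.779,50.256) → (164.960,70.554) → (99.182,84.913) → (28.445,93.333).

Shape 3 is a open polyline drawn with `<path>`. Its stroke #ff8800 means engrave at S380, F2150. After flipping Y the toolpath is (237.369,101.935) → (189.703,49.800) → (198.194,78.818) → (93.680,24.897) → (211.758,109.466) → (53.071,111.406).

Shape 4 is a regular polygon drawn with `<path>`. Its stroke #ff8800 means engrave at S380, F2150. After flipping Y the toolpath is (67.517,29.800) → (56.805,43.530) → (63.340,59.673) → (80.587,62.084) → (91.299,48.354) → (84.764,32.211) → (67.517,29.800), returning to the start.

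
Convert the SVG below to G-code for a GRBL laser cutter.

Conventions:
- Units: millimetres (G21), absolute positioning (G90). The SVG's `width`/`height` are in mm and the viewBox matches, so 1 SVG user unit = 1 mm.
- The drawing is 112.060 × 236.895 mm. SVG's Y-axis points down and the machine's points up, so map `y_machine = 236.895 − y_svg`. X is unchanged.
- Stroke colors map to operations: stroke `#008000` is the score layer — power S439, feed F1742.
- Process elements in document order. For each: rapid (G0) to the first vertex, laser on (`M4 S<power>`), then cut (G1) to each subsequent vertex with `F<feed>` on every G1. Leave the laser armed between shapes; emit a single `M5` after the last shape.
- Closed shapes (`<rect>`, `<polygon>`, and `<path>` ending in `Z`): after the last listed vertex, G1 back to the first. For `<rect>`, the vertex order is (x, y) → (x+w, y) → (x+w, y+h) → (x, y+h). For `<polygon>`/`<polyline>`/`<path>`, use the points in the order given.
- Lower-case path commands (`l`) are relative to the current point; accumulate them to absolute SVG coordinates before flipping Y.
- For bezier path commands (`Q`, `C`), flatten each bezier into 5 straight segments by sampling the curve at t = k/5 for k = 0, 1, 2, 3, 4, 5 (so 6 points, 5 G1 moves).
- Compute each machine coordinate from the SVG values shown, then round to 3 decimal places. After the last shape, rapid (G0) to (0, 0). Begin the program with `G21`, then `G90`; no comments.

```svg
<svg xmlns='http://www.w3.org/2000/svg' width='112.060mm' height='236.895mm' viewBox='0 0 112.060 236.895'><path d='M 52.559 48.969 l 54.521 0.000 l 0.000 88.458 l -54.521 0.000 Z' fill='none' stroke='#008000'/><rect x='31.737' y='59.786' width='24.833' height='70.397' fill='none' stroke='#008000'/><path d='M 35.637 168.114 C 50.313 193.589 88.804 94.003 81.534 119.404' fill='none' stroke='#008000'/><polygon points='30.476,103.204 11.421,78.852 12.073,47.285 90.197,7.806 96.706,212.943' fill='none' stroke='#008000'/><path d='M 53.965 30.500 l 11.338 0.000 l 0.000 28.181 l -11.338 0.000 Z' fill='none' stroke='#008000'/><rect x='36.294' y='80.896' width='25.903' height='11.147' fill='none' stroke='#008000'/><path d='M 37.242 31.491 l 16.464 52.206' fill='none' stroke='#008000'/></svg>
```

G21
G90
G0 X52.559 Y187.926
M4 S439
G1 X107.080 Y187.926 F1742
G1 X107.080 Y99.468 F1742
G1 X52.559 Y99.468 F1742
G1 X52.559 Y187.926 F1742
G0 X31.737 Y177.109
M4 S439
G1 X56.570 Y177.109 F1742
G1 X56.570 Y106.712 F1742
G1 X31.737 Y106.712 F1742
G1 X31.737 Y177.109 F1742
G0 X35.637 Y68.781
M4 S439
G1 X46.744 Y66.503 F1742
G1 X60.227 Y82.237 F1742
G1 X72.746 Y103.982 F1742
G1 X80.961 Y119.734 F1742
G1 X81.534 Y117.491 F1742
G0 X30.476 Y133.691
M4 S439
G1 X11.421 Y158.043 F1742
G1 X12.073 Y189.610 F1742
G1 X90.197 Y229.089 F1742
G1 X96.706 Y23.952 F1742
G1 X30.476 Y133.691 F1742
G0 X53.965 Y206.395
M4 S439
G1 X65.303 Y206.395 F1742
G1 X65.303 Y178.214 F1742
G1 X53.965 Y178.214 F1742
G1 X53.965 Y206.395 F1742
G0 X36.294 Y155.999
M4 S439
G1 X62.197 Y155.999 F1742
G1 X62.197 Y144.852 F1742
G1 X36.294 Y144.852 F1742
G1 X36.294 Y155.999 F1742
G0 X37.242 Y205.404
M4 S439
G1 X53.706 Y153.198 F1742
M5
G0 X0.000 Y0.000

1 u = 1 mm; y_m = 236.895 − y.

[1] `<path>` rectangle, #008000→score S439 F1742: (52.559,187.926) → (107.080,187.926) → (107.080,99.468) → (52.559,99.468) → (52.559,187.926) (closed)

[2] `<rect>` rectangle, #008000→score S439 F1742: (31.737,177.109) → (56.570,177.109) → (56.570,106.712) → (31.737,106.712) → (31.737,177.109) (closed)

[3] `<path>` cubic bezier, #008000→score S439 F1742: (35.637,68.781) → (46.744,66.503) → (60.227,82.237) → (72.746,103.982) → (80.961,119.734) → (81.534,117.491)

[4] `<polygon>` closed polygon, #008000→score S439 F1742: (30.476,133.691) → (11.421,158.043) → (12.073,189.610) → (90.197,229.089) → (96.706,23.952) → (30.476,133.691) (closed)

[5] `<path>` rectangle, #008000→score S439 F1742: (53.965,206.395) → (65.303,206.395) → (65.303,178.214) → (53.965,178.214) → (53.965,206.395) (closed)

[6] `<rect>` rectangle, #008000→score S439 F1742: (36.294,155.999) → (62.197,155.999) → (62.197,144.852) → (36.294,144.852) → (36.294,155.999) (closed)

[7] `<path>` line segment, #008000→score S439 F1742: (37.242,205.404) → (53.706,153.198)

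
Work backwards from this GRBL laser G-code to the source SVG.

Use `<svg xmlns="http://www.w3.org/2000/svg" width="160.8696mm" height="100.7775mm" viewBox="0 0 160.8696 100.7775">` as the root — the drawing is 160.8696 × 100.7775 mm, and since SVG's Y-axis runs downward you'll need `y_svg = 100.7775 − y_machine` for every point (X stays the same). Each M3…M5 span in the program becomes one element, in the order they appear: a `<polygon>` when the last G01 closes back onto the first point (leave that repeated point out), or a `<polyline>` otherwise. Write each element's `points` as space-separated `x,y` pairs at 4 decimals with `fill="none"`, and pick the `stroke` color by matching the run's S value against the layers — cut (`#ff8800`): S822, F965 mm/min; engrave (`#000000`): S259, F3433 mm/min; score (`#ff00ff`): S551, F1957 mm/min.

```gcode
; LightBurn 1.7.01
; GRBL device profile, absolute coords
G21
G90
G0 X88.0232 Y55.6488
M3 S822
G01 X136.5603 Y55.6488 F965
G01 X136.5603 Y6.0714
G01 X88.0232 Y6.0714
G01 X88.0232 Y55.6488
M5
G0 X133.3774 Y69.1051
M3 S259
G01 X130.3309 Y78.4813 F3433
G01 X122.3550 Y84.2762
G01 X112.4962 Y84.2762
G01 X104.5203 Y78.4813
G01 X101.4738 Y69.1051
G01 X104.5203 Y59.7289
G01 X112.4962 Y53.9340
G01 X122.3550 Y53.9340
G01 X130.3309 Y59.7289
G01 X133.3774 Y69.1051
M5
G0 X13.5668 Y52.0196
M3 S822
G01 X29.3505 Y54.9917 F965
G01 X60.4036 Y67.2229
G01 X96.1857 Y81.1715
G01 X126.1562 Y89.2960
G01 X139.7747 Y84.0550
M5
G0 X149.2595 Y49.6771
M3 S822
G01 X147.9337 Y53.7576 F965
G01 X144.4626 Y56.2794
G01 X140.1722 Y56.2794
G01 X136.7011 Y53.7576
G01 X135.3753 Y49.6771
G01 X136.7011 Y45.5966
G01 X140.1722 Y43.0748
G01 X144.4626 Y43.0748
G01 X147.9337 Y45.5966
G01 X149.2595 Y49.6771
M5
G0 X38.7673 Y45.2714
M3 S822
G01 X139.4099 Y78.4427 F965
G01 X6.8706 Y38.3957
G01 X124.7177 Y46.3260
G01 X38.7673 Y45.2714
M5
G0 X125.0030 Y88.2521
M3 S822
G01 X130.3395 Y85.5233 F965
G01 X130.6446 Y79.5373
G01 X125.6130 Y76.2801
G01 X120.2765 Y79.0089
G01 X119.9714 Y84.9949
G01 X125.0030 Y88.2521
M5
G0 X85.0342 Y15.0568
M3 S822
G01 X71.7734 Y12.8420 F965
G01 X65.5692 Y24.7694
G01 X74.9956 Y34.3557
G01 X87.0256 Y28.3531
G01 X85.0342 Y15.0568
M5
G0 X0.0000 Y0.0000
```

y_svg = 100.7775 − y_m.

[1] S822→`#ff8800` (cut); closed run; points: 88.0232,45.1287 136.5603,45.1287 136.5603,94.7061 88.0232,94.7061

[2] S259→`#000000` (engrave); closed run; points: 133.3774,31.6724 130.3309,22.2962 122.3550,16.5013 112.4962,16.5013 104.5203,22.2962 101.4738,31.6724 104.5203,41.0486 112.4962,46.8435 122.3550,46.8435 130.3309,41.0486

[3] S822→`#ff8800` (cut); open run; points: 13.5668,48.7579 29.3505,45.7858 60.4036,33.5546 96.1857,19.6060 126.1562,11.4815 139.7747,16.7225

[4] S822→`#ff8800` (cut); closed run; points: 149.2595,51.1004 147.9337,47.0199 144.4626,44.4981 140.1722,44.4981 136.7011,47.0199 135.3753,51.1004 136.7011,55.1809 140.1722,57.7027 144.4626,57.7027 147.9337,55.1809

[5] S822→`#ff8800` (cut); closed run; points: 38.7673,55.5061 139.4099,22.3348 6.8706,62.3818 124.7177,54.4515

[6] S822→`#ff8800` (cut); closed run; points: 125.0030,12.5254 130.3395,15.2542 130.6446,21.2402 125.6130,24.4974 120.2765,21.7686 119.9714,15.7826

[7] S822→`#ff8800` (cut); closed run; points: 85.0342,85.7207 71.7734,87.9355 65.5692,76.0081 74.9956,66.4218 87.0256,72.4244

<svg xmlns="http://www.w3.org/2000/svg" width="160.8696mm" height="100.7775mm" viewBox="0 0 160.8696 100.7775">
  <polygon points="88.0232,45.1287 136.5603,45.1287 136.5603,94.7061 88.0232,94.7061" fill="none" stroke="#ff8800"/>
  <polygon points="133.3774,31.6724 130.3309,22.2962 122.3550,16.5013 112.4962,16.5013 104.5203,22.2962 101.4738,31.6724 104.5203,41.0486 112.4962,46.8435 122.3550,46.8435 130.3309,41.0486" fill="none" stroke="#000000"/>
  <polyline points="13.5668,48.7579 29.3505,45.7858 60.4036,33.5546 96.1857,19.6060 126.1562,11.4815 139.7747,16.7225" fill="none" stroke="#ff8800"/>
  <polygon points="149.2595,51.1004 147.9337,47.0199 144.4626,44.4981 140.1722,44.4981 136.7011,47.0199 135.3753,51.1004 136.7011,55.1809 140.1722,57.7027 144.4626,57.7027 147.9337,55.1809" fill="none" stroke="#ff8800"/>
  <polygon points="38.7673,55.5061 139.4099,22.3348 6.8706,62.3818 124.7177,54.4515" fill="none" stroke="#ff8800"/>
  <polygon points="125.0030,12.5254 130.3395,15.2542 130.6446,21.2402 125.6130,24.4974 120.2765,21.7686 119.9714,15.7826" fill="none" stroke="#ff8800"/>
  <polygon points="85.0342,85.7207 71.7734,87.9355 65.5692,76.0081 74.9956,66.4218 87.0256,72.4244" fill="none" stroke="#ff8800"/>
</svg>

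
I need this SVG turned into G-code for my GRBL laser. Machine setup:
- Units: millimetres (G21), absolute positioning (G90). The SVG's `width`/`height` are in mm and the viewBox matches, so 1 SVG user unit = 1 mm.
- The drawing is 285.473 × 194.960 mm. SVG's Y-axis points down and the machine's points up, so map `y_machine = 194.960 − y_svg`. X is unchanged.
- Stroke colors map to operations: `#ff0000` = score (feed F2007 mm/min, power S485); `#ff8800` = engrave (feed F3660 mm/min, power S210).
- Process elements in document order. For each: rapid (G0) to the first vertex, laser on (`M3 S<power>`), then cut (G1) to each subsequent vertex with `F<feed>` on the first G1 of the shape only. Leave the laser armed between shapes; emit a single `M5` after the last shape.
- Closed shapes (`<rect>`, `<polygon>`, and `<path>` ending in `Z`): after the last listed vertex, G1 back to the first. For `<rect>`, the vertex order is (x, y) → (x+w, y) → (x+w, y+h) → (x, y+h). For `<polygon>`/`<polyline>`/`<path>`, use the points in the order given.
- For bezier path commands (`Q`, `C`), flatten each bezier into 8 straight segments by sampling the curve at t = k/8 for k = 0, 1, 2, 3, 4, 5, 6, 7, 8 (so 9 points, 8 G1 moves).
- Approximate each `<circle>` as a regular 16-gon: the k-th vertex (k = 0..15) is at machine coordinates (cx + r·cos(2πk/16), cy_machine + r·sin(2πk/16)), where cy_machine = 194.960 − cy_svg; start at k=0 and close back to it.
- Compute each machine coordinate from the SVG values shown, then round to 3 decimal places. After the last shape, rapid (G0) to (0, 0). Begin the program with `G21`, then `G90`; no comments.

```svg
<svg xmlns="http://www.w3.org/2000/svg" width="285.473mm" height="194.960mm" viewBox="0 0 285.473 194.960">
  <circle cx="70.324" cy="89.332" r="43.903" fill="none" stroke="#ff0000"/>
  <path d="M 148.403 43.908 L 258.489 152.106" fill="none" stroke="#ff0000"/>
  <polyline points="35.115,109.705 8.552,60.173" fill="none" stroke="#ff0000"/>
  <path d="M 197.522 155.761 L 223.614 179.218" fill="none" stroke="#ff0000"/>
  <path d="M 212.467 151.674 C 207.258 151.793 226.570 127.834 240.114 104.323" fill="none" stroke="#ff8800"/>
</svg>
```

G21
G90
G0 X114.227 Y105.628
M3 S485
G1 X110.885 Y122.429 F2007
G1 X101.368 Y136.672
G1 X87.125 Y146.189
G1 X70.324 Y149.531
G1 X53.523 Y146.189
G1 X39.280 Y136.672
G1 X29.763 Y122.429
G1 X26.421 Y105.628
G1 X29.763 Y88.827
G1 X39.280 Y74.584
G1 X53.523 Y65.067
G1 X70.324 Y61.725
G1 X87.125 Y65.067
G1 X101.368 Y74.584
G1 X110.885 Y88.827
G1 X114.227 Y105.628
G0 X148.403 Y151.052
M3 S485
G1 X258.489 Y42.854 F2007
G0 X35.115 Y85.255
M3 S485
G1 X8.552 Y134.787 F2007
G0 X197.522 Y39.199
M3 S485
G1 X223.614 Y15.742 F2007
G0 X212.467 Y43.286
M3 S210
G1 X211.604 Y44.322 F3660
G1 X212.685 Y47.328
G1 X215.354 Y52.017
G1 X219.258 Y58.100
G1 X224.041 Y65.291
G1 X229.348 Y73.303
G1 X234.824 Y81.847
G1 X240.114 Y90.637
M5
G0 X0.000 Y0.000

1 u = 1 mm; y_m = 194.960 − y.

[1] `<circle>` circle, #ff0000→score S485 F2007: (114.227,105.628) → (110.885,122.429) → (101.368,136.672) → (87.125,146.189) → (70.324,149.531) → (53.523,146.189) → (39.280,136.672) → (29.763,122.429) → (26.421,105.628) → (29.763,88.827) → (39.280,74.584) → (53.523,65.067) → (70.324,61.725) → (87.125,65.067) → (101.368,74.584) → (110.885,88.827) → (114.227,105.628) (closed)

[2] `<path>` line segment, #ff0000→score S485 F2007: (148.403,151.052) → (258.489,42.854)

[3] `<polyline>` line segment, #ff0000→score S485 F2007: (35.115,85.255) → (8.552,134.787)

[4] `<path>` line segment, #ff0000→score S485 F2007: (197.522,39.199) → (223.614,15.742)

[5] `<path>` cubic bezier, #ff8800→engrave S210 F3660: (212.467,43.286) → (211.604,44.322) → (212.685,47.328) → (215.354,52.017) → (219.258,58.100) → (224.041,65.291) → (229.348,73.303) → (234.824,81.847) → (240.114,90.637)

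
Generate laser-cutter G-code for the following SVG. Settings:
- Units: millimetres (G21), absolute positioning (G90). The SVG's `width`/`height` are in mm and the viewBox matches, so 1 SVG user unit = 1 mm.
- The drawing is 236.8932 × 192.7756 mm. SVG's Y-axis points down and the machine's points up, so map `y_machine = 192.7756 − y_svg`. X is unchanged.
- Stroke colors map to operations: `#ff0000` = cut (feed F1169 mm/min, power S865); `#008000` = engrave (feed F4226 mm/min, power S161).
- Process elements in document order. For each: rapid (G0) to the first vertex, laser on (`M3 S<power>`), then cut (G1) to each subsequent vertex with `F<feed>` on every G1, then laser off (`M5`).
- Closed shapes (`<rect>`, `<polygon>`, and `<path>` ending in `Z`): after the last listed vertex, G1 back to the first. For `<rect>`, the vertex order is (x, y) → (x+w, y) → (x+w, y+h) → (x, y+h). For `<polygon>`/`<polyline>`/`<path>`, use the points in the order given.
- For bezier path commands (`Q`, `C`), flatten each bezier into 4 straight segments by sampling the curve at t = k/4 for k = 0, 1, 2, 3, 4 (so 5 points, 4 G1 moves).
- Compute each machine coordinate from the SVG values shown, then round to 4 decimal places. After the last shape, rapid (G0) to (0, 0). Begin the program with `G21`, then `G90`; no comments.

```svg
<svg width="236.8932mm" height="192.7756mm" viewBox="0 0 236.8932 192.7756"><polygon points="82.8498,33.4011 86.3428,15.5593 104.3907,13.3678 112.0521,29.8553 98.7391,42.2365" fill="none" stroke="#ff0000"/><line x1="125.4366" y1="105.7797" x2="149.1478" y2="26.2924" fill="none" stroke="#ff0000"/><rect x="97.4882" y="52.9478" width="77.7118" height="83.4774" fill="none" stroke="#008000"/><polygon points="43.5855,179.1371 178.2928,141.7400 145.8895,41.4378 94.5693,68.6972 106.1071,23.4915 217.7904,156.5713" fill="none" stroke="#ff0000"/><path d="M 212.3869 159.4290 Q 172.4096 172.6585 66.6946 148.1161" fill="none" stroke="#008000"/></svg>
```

1 u = 1 mm; y_m = 192.7756 − y.

[1] `<polygon>` regular polygon, #ff0000→cut S865 F1169: (82.8498,159.3745) → (86.3428,177.2163) → (104.3907,179.4078) → (112.0521,162.9203) → (98.7391,150.5391) → (82.8498,159.3745) (closed)

[2] `<line>` line segment, #ff0000→cut S865 F1169: (125.4366,86.9959) → (149.1478,166.4832)

[3] `<rect>` rectangle, #008000→engrave S161 F4226: (97.4882,139.8278) → (175.2000,139.8278) → (175.2000,56.3504) → (97.4882,56.3504) → (97.4882,139.8278) (closed)

[4] `<polygon>` closed polygon, #ff0000→cut S865 F1169: (43.5855,13.6385) → (178.2928,51.0356) → (145.8895,151.3378) → (94.5693,124.0784) → (106.1071,169.2841) → (217.7904,36.2043) → (43.5855,13.6385) (closed)

[5] `<path>` quadratic bezier, #008000→engrave S161 F4226: (212.3869,33.3466) → (188.2896,29.0926) → (155.9752,29.5601) → (115.4435,34.7490) → (66.6946,44.6595)

G21
G90
G0 X82.8498 Y159.3745
M3 S865
G1 X86.3428 Y177.2163 F1169
G1 X104.3907 Y179.4078 F1169
G1 X112.0521 Y162.9203 F1169
G1 X98.7391 Y150.5391 F1169
G1 X82.8498 Y159.3745 F1169
M5
G0 X125.4366 Y86.9959
M3 S865
G1 X149.1478 Y166.4832 F1169
M5
G0 X97.4882 Y139.8278
M3 S161
G1 X175.2000 Y139.8278 F4226
G1 X175.2000 Y56.3504 F4226
G1 X97.4882 Y56.3504 F4226
G1 X97.4882 Y139.8278 F4226
M5
G0 X43.5855 Y13.6385
M3 S865
G1 X178.2928 Y51.0356 F1169
G1 X145.8895 Y151.3378 F1169
G1 X94.5693 Y124.0784 F1169
G1 X106.1071 Y169.2841 F1169
G1 X217.7904 Y36.2043 F1169
G1 X43.5855 Y13.6385 F1169
M5
G0 X212.3869 Y33.3466
M3 S161
G1 X188.2896 Y29.0926 F4226
G1 X155.9752 Y29.5601 F4226
G1 X115.4435 Y34.7490 F4226
G1 X66.6946 Y44.6595 F4226
M5
G0 X0.0000 Y0.0000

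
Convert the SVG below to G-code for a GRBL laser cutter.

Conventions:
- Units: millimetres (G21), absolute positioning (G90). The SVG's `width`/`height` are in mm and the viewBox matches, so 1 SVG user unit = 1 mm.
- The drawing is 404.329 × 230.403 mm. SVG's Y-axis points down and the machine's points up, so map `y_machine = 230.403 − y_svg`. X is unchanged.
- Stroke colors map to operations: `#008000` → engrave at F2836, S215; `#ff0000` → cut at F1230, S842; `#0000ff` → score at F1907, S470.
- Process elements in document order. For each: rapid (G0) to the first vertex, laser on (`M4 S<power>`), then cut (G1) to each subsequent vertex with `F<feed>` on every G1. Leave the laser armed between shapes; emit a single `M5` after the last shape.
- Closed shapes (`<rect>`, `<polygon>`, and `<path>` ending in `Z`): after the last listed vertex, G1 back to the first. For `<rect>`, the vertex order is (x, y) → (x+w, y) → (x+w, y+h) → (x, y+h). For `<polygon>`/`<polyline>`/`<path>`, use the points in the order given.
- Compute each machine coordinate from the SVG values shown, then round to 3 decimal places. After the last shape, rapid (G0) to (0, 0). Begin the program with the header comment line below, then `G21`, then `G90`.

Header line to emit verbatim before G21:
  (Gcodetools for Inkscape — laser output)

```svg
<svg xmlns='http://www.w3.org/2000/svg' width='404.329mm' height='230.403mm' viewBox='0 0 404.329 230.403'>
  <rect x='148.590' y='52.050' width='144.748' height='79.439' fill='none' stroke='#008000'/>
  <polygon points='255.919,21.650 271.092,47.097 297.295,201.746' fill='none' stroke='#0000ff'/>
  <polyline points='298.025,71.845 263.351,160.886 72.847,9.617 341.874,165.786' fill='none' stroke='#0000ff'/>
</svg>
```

viewBox `0 0 404.329 230.403` with mm width/height → 1 unit = 1 mm. Flip: y_m = 230.403 − y_svg.

**Shape 1** — `<rect>` rectangle, stroke `#008000` → engrave (S215, F2836). Machine vertices: (148.590,178.353) → (293.338,178.353) → (293.338,98.914) → (148.590,98.914) → (148.590,178.353). Closed: final G1 returns to the first vertex.

**Shape 2** — `<polygon>` closed polygon, stroke `#0000ff` → score (S470, F1907). Machine vertices: (255.919,208.753) → (271.092,183.306) → (297.295,28.657) → (255.919,208.753). Closed: final G1 returns to the first vertex.

**Shape 3** — `<polyline>` open polyline, stroke `#0000ff` → score (S470, F1907). Machine vertices: (298.025,158.558) → (263.351,69.517) → (72.847,220.786) → (341.874,64.617). Open path.

(Gcodetools for Inkscape — laser output)
G21
G90
G0 X148.590 Y178.353
M4 S215
G1 X293.338 Y178.353 F2836
G1 X293.338 Y98.914 F2836
G1 X148.590 Y98.914 F2836
G1 X148.590 Y178.353 F2836
G0 X255.919 Y208.753
M4 S470
G1 X271.092 Y183.306 F1907
G1 X297.295 Y28.657 F1907
G1 X255.919 Y208.753 F1907
G0 X298.025 Y158.558
M4 S470
G1 X263.351 Y69.517 F1907
G1 X72.847 Y220.786 F1907
G1 X341.874 Y64.617 F1907
M5
G0 X0.000 Y0.000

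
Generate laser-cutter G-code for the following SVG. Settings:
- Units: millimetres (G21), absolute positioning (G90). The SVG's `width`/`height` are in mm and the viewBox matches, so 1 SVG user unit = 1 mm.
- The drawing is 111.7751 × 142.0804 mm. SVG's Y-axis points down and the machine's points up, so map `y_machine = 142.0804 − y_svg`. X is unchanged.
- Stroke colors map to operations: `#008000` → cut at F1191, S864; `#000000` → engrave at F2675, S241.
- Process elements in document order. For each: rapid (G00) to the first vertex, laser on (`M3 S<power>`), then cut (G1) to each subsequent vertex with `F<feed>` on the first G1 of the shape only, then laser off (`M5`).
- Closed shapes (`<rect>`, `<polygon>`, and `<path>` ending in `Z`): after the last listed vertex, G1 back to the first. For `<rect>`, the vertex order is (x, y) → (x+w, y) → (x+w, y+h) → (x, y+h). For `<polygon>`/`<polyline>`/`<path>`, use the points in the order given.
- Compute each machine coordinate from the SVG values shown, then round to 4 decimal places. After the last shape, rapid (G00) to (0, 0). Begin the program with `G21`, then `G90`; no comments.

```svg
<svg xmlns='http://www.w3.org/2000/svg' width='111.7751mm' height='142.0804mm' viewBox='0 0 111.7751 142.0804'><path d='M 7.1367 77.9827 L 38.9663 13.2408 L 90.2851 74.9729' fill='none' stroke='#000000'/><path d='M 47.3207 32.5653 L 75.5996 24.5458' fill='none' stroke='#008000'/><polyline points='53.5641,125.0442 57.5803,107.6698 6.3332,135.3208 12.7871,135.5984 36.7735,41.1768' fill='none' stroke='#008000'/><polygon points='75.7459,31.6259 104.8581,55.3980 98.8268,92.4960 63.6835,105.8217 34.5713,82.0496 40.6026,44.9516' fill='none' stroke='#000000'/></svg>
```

Since the viewBox matches the mm dimensions, user units are millimetres directly. The only transform is the Y-flip y_m = 142.0804 − y_svg.

Shape 1 is a open polyline drawn with `<path>`. Its stroke #000000 means engrave at S241, F2675. After flipping Y the toolpath is (7.1367,64.0977) → (38.9663,128.8396) → (90.2851,67.1075).

Shape 2 is a line segment drawn with `<path>`. Its stroke #008000 means cut at S864, F1191. After flipping Y the toolpath is (47.3207,109.5151) → (75.5996,117.5346).

Shape 3 is a open polyline drawn with `<polyline>`. Its stroke #008000 means cut at S864, F1191. After flipping Y the toolpath is (53.5641,17.0362) → (57.5803,34.4106) → (6.3332,6.7596) → (12.7871,6.4820) → (36.7735,100.9036).

Shape 4 is a regular polygon drawn with `<polygon>`. Its stroke #000000 means engrave at S241, F2675. After flipping Y the toolpath is (75.7459,110.4545) → (104.8581,86.6824) → (98.8268,49.5844) → (63.6835,36.2587) → (34.5713,60.0308) → (40.6026,97.1288) → (75.7459,110.4545), returning to the start.

G21
G90
G00 X7.1367 Y64.0977
M3 S241
G1 X38.9663 Y128.8396 F2675
G1 X90.2851 Y67.1075
M5
G00 X47.3207 Y109.5151
M3 S864
G1 X75.5996 Y117.5346 F1191
M5
G00 X53.5641 Y17.0362
M3 S864
G1 X57.5803 Y34.4106 F1191
G1 X6.3332 Y6.7596
G1 X12.7871 Y6.4820
G1 X36.7735 Y100.9036
M5
G00 X75.7459 Y110.4545
M3 S241
G1 X104.8581 Y86.6824 F2675
G1 X98.8268 Y49.5844
G1 X63.6835 Y36.2587
G1 X34.5713 Y60.0308
G1 X40.6026 Y97.1288
G1 X75.7459 Y110.4545
M5
G00 X0.0000 Y0.0000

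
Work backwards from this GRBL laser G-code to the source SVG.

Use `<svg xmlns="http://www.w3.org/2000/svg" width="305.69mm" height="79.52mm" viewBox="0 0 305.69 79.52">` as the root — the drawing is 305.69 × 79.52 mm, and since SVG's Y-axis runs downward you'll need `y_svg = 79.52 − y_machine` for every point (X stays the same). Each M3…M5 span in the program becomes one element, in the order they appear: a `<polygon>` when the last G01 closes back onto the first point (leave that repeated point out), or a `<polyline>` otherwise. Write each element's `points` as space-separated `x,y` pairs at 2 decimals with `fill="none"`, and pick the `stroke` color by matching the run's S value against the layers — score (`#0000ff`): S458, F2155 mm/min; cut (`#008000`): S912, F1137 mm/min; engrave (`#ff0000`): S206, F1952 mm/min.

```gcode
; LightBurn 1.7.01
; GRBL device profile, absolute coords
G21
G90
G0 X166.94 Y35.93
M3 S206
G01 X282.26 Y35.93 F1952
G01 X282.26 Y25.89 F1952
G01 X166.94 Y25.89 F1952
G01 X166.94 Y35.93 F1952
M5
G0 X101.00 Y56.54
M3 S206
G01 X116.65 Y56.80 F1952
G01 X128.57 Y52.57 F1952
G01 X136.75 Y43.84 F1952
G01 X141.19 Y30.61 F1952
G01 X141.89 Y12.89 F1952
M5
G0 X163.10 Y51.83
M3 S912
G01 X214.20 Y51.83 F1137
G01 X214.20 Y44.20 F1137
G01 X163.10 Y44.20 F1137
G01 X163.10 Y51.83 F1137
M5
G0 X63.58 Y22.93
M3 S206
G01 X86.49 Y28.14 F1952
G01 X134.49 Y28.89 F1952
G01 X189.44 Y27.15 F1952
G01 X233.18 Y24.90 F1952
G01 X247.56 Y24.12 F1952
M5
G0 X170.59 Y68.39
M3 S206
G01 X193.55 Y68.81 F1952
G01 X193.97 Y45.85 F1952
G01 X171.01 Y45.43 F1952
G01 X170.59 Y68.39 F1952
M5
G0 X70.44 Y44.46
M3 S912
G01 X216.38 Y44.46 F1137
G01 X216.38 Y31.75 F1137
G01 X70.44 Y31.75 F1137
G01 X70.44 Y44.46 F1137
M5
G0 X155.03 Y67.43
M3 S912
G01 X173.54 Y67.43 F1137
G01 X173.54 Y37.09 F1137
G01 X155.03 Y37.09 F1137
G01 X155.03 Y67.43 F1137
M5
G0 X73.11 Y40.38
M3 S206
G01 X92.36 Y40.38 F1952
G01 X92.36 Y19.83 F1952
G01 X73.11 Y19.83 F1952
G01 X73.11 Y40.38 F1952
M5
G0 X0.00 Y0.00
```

<svg xmlns="http://www.w3.org/2000/svg" width="305.69mm" height="79.52mm" viewBox="0 0 305.69 79.52">
  <polygon points="166.94,43.59 282.26,43.59 282.26,53.63 166.94,53.63" fill="none" stroke="#ff0000"/>
  <polyline points="101.00,22.98 116.65,22.72 128.57,26.95 136.75,35.68 141.19,48.91 141.89,66.63" fill="none" stroke="#ff0000"/>
  <polygon points="163.10,27.69 214.20,27.69 214.20,35.32 163.10,35.32" fill="none" stroke="#008000"/>
  <polyline points="63.58,56.59 86.49,51.38 134.49,50.63 189.44,52.37 233.18,54.62 247.56,55.40" fill="none" stroke="#ff0000"/>
  <polygon points="170.59,11.13 193.55,10.71 193.97,33.67 171.01,34.09" fill="none" stroke="#ff0000"/>
  <polygon points="70.44,35.06 216.38,35.06 216.38,47.77 70.44,47.77" fill="none" stroke="#008000"/>
  <polygon points="155.03,12.09 173.54,12.09 173.54,42.43 155.03,42.43" fill="none" stroke="#008000"/>
  <polygon points="73.11,39.14 92.36,39.14 92.36,59.69 73.11,59.69" fill="none" stroke="#ff0000"/>
</svg>

y_svg = 79.52 − y_m.

[1] S206→`#ff0000` (engrave); closed run; points: 166.94,43.59 282.26,43.59 282.26,53.63 166.94,53.63

[2] S206→`#ff0000` (engrave); open run; points: 101.00,22.98 116.65,22.72 128.57,26.95 136.75,35.68 141.19,48.91 141.89,66.63

[3] S912→`#008000` (cut); closed run; points: 163.10,27.69 214.20,27.69 214.20,35.32 163.10,35.32

[4] S206→`#ff0000` (engrave); open run; points: 63.58,56.59 86.49,51.38 134.49,50.63 189.44,52.37 233.18,54.62 247.56,55.40

[5] S206→`#ff0000` (engrave); closed run; points: 170.59,11.13 193.55,10.71 193.97,33.67 171.01,34.09

[6] S912→`#008000` (cut); closed run; points: 70.44,35.06 216.38,35.06 216.38,47.77 70.44,47.77

[7] S912→`#008000` (cut); closed run; points: 155.03,12.09 173.54,12.09 173.54,42.43 155.03,42.43

[8] S206→`#ff0000` (engrave); closed run; points: 73.11,39.14 92.36,39.14 92.36,59.69 73.11,59.69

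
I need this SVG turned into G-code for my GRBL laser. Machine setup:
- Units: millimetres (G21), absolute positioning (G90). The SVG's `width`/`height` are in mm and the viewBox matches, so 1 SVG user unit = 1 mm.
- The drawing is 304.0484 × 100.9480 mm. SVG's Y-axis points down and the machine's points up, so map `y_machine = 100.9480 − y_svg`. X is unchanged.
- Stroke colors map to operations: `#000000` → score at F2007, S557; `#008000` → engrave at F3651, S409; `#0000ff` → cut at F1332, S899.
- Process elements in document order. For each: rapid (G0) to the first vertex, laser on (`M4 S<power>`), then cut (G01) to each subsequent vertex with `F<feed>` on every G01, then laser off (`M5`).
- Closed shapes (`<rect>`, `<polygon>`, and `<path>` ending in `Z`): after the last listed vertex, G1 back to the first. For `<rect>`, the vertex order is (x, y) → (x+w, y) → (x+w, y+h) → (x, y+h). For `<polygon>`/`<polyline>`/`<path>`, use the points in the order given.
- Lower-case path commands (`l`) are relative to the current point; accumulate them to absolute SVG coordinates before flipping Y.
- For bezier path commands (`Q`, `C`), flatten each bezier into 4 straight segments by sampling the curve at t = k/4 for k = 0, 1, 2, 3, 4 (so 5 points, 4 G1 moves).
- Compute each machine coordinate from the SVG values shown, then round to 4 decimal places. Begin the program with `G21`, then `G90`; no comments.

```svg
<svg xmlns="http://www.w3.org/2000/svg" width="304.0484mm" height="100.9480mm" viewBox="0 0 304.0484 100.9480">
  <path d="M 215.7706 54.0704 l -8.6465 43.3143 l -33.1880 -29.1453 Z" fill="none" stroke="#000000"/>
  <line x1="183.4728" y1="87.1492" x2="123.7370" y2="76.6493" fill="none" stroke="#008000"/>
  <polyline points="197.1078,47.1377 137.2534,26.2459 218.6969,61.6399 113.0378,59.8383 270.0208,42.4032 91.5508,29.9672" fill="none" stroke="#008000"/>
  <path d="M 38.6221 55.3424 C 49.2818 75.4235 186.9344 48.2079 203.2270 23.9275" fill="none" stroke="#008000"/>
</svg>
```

1 u = 1 mm; y_m = 100.9480 − y.

[1] `<path>` regular polygon, #000000→score S557 F2007: (215.7706,46.8776) → (207.1241,3.5633) → (173.9361,32.7086) → (215.7706,46.8776) (closed)

[2] `<line>` line segment, #008000→engrave S409 F3651: (183.4728,13.7988) → (123.7370,24.2987)

[3] `<polyline>` open polyline, #008000→engrave S409 F3651: (197.1078,53.8103) → (137.2534,74.7021) → (218.6969,39.3081) → (113.0378,41.1097) → (270.0208,58.5448) → (91.5508,70.9808)

[4] `<path>` cubic bezier, #008000→engrave S409 F3651: (38.6221,45.6056) → (66.5475,38.6280) → (118.8122,44.6775) → (172.1331,59.0447) → (203.2270,77.0205)

G21
G90
G0 X215.7706 Y46.8776
M4 S557
G01 X207.1241 Y3.5633 F2007
G01 X173.9361 Y32.7086 F2007
G01 X215.7706 Y46.8776 F2007
M5
G0 X183.4728 Y13.7988
M4 S409
G01 X123.7370 Y24.2987 F3651
M5
G0 X197.1078 Y53.8103
M4 S409
G01 X137.2534 Y74.7021 F3651
G01 X218.6969 Y39.3081 F3651
G01 X113.0378 Y41.1097 F3651
G01 X270.0208 Y58.5448 F3651
G01 X91.5508 Y70.9808 F3651
M5
G0 X38.6221 Y45.6056
M4 S409
G01 X66.5475 Y38.6280 F3651
G01 X118.8122 Y44.6775 F3651
G01 X172.1331 Y59.0447 F3651
G01 X203.2270 Y77.0205 F3651
M5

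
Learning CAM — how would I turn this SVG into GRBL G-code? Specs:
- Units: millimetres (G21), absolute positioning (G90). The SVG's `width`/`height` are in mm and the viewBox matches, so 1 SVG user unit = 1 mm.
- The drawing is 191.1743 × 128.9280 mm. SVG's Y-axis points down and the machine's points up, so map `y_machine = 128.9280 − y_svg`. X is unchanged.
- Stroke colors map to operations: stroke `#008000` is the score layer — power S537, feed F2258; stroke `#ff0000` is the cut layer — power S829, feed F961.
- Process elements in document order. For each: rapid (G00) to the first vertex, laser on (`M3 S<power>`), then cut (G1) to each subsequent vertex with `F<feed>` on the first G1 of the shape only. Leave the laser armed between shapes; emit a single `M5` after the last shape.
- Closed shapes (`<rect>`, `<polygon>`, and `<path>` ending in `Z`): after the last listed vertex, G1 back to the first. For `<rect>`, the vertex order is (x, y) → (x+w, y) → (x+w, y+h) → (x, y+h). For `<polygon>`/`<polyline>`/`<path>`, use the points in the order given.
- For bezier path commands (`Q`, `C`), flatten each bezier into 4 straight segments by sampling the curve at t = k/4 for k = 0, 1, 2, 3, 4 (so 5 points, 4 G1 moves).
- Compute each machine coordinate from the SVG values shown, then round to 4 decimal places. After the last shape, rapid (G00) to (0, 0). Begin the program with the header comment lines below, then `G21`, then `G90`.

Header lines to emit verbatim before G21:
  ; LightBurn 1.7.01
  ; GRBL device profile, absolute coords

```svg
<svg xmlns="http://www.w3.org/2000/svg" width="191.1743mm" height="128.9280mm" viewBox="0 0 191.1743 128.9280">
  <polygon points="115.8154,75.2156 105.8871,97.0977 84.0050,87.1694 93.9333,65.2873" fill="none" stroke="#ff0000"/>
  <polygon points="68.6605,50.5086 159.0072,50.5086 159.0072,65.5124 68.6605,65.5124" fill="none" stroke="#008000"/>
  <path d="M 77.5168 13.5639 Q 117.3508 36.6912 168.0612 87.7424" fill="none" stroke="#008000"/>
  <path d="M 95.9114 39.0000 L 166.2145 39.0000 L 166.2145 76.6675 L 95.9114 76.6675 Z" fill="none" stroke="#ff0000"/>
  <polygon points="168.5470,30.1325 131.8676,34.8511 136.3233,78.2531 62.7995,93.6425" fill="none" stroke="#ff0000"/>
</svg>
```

; LightBurn 1.7.01
; GRBL device profile, absolute coords
G21
G90
G00 X115.8154 Y53.7124
M3 S829
G1 X105.8871 Y31.8303 F961
G1 X84.0050 Y41.7586
G1 X93.9333 Y63.6407
G1 X115.8154 Y53.7124
G00 X68.6605 Y78.4194
M3 S537
G1 X159.0072 Y78.4194 F2258
G1 X159.0072 Y63.4156
G1 X68.6605 Y63.4156
G1 X68.6605 Y78.4194
G00 X77.5168 Y115.3641
M3 S537
G1 X98.1136 Y102.0552 F2258
G1 X120.0699 Y85.2558
G1 X143.3858 Y64.9660
G1 X168.0612 Y41.1856
G00 X95.9114 Y89.9280
M3 S829
G1 X166.2145 Y89.9280 F961
G1 X166.2145 Y52.2605
G1 X95.9114 Y52.2605
G1 X95.9114 Y89.9280
G00 X168.5470 Y98.7955
M3 S829
G1 X131.8676 Y94.0769 F961
G1 X136.3233 Y50.6749
G1 X62.7995 Y35.2855
G1 X168.5470 Y98.7955
M5
G00 X0.0000 Y0.0000

1 u = 1 mm; y_m = 128.9280 − y.

[1] `<polygon>` regular polygon, #ff0000→cut S829 F961: (115.8154,53.7124) → (105.8871,31.8303) → (84.0050,41.7586) → (93.9333,63.6407) → (115.8154,53.7124) (closed)

[2] `<polygon>` rectangle, #008000→score S537 F2258: (68.6605,78.4194) → (159.0072,78.4194) → (159.0072,63.4156) → (68.6605,63.4156) → (68.6605,78.4194) (closed)

[3] `<path>` quadratic bezier, #008000→score S537 F2258: (77.5168,115.3641) → (98.1136,102.0552) → (120.0699,85.2558) → (143.3858,64.9660) → (168.0612,41.1856)

[4] `<path>` rectangle, #ff0000→cut S829 F961: (95.9114,89.9280) → (166.2145,89.9280) → (166.2145,52.2605) → (95.9114,52.2605) → (95.9114,89.9280) (closed)

[5] `<polygon>` closed polygon, #ff0000→cut S829 F961: (168.5470,98.7955) → (131.8676,94.0769) → (136.3233,50.6749) → (62.7995,35.2855) → (168.5470,98.7955) (closed)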